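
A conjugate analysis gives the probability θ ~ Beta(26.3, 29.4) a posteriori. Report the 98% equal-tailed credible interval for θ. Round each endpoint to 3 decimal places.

Posterior: Beta(26.3, 29.4).
Equal-tailed 98% interval: the 0.01 and 0.99 quantiles of Beta(26.3, 29.4).
Posterior mean ≈ 0.472, SD ≈ 0.066; a Normal approximation gives roughly [0.318, 0.626].
Exact: F⁻¹(0.01) = 0.321; F⁻¹(0.99) = 0.626.

[0.321, 0.626]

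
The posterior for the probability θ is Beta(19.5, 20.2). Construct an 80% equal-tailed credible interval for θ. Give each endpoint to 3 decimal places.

[0.390, 0.593]

Posterior: Beta(19.5, 20.2).
Equal-tailed 80% interval: the 0.1 and 0.9 quantiles of Beta(19.5, 20.2).
Posterior mean ≈ 0.491, SD ≈ 0.078; a Normal approximation gives roughly [0.391, 0.592].
Exact: F⁻¹(0.1) = 0.390; F⁻¹(0.9) = 0.593.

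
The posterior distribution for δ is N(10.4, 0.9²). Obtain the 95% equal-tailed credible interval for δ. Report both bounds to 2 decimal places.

The posterior is symmetric, so the 95% equal-tailed interval is δ = 10.4 ± z·0.9 with z = 1.960.
Half-width: 1.960 × 0.9 = 1.76.
10.4 − 1.76 = 8.64; 10.4 + 1.76 = 12.16.

[8.64, 12.16]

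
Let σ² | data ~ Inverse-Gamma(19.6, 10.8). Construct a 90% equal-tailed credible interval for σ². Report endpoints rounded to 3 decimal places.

Inverse-Gamma(19.6, 10.8) quantiles: F⁻¹(0.05) and F⁻¹(0.95).
Equivalently, 1/σ² ~ Gamma(19.6, rate = 10.8); invert its 0.95 and 0.05 quantiles.
Posterior mean ≈ 0.581, SD ≈ 0.138; a Normal approximation gives roughly [0.353, 0.808].
Exact: lower = 0.394; upper = 0.835.

[0.394, 0.835]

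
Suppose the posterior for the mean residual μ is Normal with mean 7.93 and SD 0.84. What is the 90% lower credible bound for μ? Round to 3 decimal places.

6.853

Need L with P(μ ≥ L) = 0.90: L = 7.93 − z_{0.1}·0.84.
z = 1.282; L = 7.93 − 1.282 × 0.84 = 6.853.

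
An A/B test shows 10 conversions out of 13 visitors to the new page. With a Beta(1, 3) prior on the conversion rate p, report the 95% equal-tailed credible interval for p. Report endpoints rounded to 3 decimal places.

[0.413, 0.848]

Posterior: Beta(1+10, 3+3) = Beta(11, 6).
Equal-tailed 95% interval: the 0.025 and 0.975 quantiles of Beta(11, 6).
Posterior mean ≈ 0.647, SD ≈ 0.113; a Normal approximation gives roughly [0.426, 0.868].
Exact: F⁻¹(0.025) = 0.413; F⁻¹(0.975) = 0.848.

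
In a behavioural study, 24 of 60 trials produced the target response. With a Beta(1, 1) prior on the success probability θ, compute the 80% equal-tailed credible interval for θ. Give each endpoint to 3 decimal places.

Posterior: Beta(1+24, 1+36) = Beta(25, 37).
Equal-tailed 80% interval: the 0.1 and 0.9 quantiles of Beta(25, 37).
Posterior mean ≈ 0.403, SD ≈ 0.062; a Normal approximation gives roughly [0.324, 0.482].
Exact: F⁻¹(0.1) = 0.324; F⁻¹(0.9) = 0.484.

[0.324, 0.484]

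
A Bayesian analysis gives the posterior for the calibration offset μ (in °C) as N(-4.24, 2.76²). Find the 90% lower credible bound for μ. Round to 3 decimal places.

Need L with P(μ ≥ L) = 0.90: L = -4.24 − z_{0.1}·2.76.
z = 1.282; L = -4.24 − 1.282 × 2.76 = -7.777.

-7.777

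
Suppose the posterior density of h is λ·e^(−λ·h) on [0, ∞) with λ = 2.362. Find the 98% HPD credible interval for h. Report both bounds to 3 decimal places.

The exponential density is strictly decreasing on [0, ∞), so the HPD interval is anchored at 0: [0, q] with P(h ≤ q) = 0.98.
q = −ln(1 − 0.98) / 2.362 = 3.9120 / 2.362 = 1.656.

[0.000, 1.656]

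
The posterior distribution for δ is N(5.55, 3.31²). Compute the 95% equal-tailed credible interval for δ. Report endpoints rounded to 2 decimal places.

The posterior is symmetric, so the 95% equal-tailed interval is δ = 5.55 ± z·3.31 with z = 1.960.
Half-width: 1.960 × 3.31 = 6.49.
5.55 − 6.49 = -0.94; 5.55 + 6.49 = 12.04.

[-0.94, 12.04]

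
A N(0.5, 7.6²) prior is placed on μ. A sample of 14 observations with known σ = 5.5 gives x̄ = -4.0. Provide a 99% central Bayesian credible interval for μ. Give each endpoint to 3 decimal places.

Posterior precision = 1/7.6² + 14/5.5² = 0.0173 + 0.4628 = 0.4801, so posterior SD = 1.4432.
Posterior mean = (0.5/7.6² + 14·-4.0/5.5²) / 0.4801 = -3.8377.
Interval: -3.8377 ± 2.576 × 1.4432 → [-7.555, -0.120].

[-7.555, -0.120]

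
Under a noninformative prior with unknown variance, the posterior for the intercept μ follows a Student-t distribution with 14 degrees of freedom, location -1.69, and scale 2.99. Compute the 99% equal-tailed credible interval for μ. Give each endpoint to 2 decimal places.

[-10.59, 7.21]

The t_14 distribution is symmetric; the 99% interval is -1.69 ± t·2.99 with t_{0.995,14} = 2.977.
Half-width: 2.977 × 2.99 = 8.90.
-1.69 − 8.90 = -10.59; -1.69 + 8.90 = 7.21.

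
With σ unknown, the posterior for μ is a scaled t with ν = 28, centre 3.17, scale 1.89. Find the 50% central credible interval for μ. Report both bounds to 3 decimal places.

The t_28 distribution is symmetric; the 50% interval is 3.17 ± t·1.89 with t_{0.75,28} = 0.683.
Half-width: 0.683 × 1.89 = 1.292.
3.17 − 1.292 = 1.878; 3.17 + 1.292 = 4.462.

[1.878, 4.462]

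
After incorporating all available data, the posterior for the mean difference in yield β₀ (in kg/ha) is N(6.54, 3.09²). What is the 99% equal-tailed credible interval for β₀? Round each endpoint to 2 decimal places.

The posterior is symmetric, so the 99% equal-tailed interval is β₀ = 6.54 ± z·3.09 with z = 2.576.
Half-width: 2.576 × 3.09 = 7.96.
6.54 − 7.96 = -1.42; 6.54 + 7.96 = 14.50.

[-1.42, 14.50]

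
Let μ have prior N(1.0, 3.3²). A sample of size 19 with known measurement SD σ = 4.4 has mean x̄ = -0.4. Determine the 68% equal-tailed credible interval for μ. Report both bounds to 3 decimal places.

[-1.240, 0.680]

Posterior precision = 1/3.3² + 19/4.4² = 0.0918 + 0.9814 = 1.0732, so posterior SD = 0.9653.
Posterior mean = (1.0/3.3² + 19·-0.4/4.4²) / 1.0732 = -0.2802.
Interval: -0.2802 ± 0.994 × 0.9653 → [-1.240, 0.680].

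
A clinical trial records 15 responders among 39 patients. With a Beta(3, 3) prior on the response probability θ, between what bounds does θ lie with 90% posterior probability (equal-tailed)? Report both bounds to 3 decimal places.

Posterior: Beta(3+15, 3+24) = Beta(18, 27).
Equal-tailed 90% interval: the 0.05 and 0.95 quantiles of Beta(18, 27).
Posterior mean ≈ 0.400, SD ≈ 0.072; a Normal approximation gives roughly [0.281, 0.519].
Exact: F⁻¹(0.05) = 0.284; F⁻¹(0.95) = 0.521.

[0.284, 0.521]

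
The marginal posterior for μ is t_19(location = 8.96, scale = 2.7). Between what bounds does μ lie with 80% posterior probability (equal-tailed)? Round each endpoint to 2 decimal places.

The t_19 distribution is symmetric; the 80% interval is 8.96 ± t·2.7 with t_{0.9,19} = 1.328.
Half-width: 1.328 × 2.7 = 3.58.
8.96 − 3.58 = 5.38; 8.96 + 3.58 = 12.54.

[5.38, 12.54]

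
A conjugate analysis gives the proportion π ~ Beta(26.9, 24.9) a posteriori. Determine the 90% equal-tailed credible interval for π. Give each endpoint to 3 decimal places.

[0.406, 0.632]

Posterior: Beta(26.9, 24.9).
Equal-tailed 90% interval: the 0.05 and 0.95 quantiles of Beta(26.9, 24.9).
Posterior mean ≈ 0.519, SD ≈ 0.069; a Normal approximation gives roughly [0.406, 0.632].
Exact: F⁻¹(0.05) = 0.406; F⁻¹(0.95) = 0.632.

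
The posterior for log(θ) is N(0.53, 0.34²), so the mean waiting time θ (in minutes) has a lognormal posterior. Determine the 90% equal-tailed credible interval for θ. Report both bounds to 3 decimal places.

[0.971, 2.972]

On the log scale the 90% interval is 0.53 ± 1.645 × 0.34 = [-0.0293, 1.0893].
Exponentiate: [e^-0.0293, e^1.0893] = [0.971, 2.972].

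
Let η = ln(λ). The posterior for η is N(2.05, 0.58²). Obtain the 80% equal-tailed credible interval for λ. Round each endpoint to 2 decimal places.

On the log scale the 80% interval is 2.05 ± 1.282 × 0.58 = [1.3067, 2.7933].
Exponentiate: [e^1.3067, e^2.7933] = [3.69, 16.33].

[3.69, 16.33]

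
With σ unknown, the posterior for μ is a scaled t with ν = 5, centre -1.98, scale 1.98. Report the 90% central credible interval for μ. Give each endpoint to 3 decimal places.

The t_5 distribution is symmetric; the 90% interval is -1.98 ± t·1.98 with t_{0.95,5} = 2.015.
Half-width: 2.015 × 1.98 = 3.990.
-1.98 − 3.990 = -5.970; -1.98 + 3.990 = 2.010.

[-5.970, 2.010]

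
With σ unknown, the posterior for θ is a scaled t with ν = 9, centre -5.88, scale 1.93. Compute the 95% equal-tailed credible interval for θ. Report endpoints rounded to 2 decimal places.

[-10.25, -1.51]

The t_9 distribution is symmetric; the 95% interval is -5.88 ± t·1.93 with t_{0.975,9} = 2.262.
Half-width: 2.262 × 1.93 = 4.37.
-5.88 − 4.37 = -10.25; -5.88 + 4.37 = -1.51.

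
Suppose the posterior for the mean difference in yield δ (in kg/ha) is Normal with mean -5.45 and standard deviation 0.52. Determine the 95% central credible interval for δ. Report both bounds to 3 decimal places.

[-6.469, -4.431]

The posterior is symmetric, so the 95% equal-tailed interval is δ = -5.45 ± z·0.52 with z = 1.960.
Half-width: 1.960 × 0.52 = 1.019.
-5.45 − 1.019 = -6.469; -5.45 + 1.019 = -4.431.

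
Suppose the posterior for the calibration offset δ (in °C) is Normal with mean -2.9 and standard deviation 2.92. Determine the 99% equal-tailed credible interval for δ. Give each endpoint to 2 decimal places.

The posterior is symmetric, so the 99% equal-tailed interval is δ = -2.9 ± z·2.92 with z = 2.576.
Half-width: 2.576 × 2.92 = 7.52.
-2.9 − 7.52 = -10.42; -2.9 + 7.52 = 4.62.

[-10.42, 4.62]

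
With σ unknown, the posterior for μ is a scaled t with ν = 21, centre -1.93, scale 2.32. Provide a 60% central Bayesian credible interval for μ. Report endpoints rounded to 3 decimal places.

The t_21 distribution is symmetric; the 60% interval is -1.93 ± t·2.32 with t_{0.8,21} = 0.859.
Half-width: 0.859 × 2.32 = 1.993.
-1.93 − 1.993 = -3.923; -1.93 + 1.993 = 0.063.

[-3.923, 0.063]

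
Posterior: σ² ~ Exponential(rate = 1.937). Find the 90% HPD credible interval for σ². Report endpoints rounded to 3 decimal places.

The exponential density is strictly decreasing on [0, ∞), so the HPD interval is anchored at 0: [0, q] with P(σ² ≤ q) = 0.90.
q = −ln(1 − 0.90) / 1.937 = 2.3026 / 1.937 = 1.189.

[0.000, 1.189]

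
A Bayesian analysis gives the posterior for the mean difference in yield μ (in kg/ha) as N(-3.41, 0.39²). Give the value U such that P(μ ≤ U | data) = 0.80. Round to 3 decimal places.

-3.082

Need U with P(μ ≤ U) = 0.80: U = -3.41 + z_{0.2}·0.39.
z = 0.842; U = -3.41 + 0.842 × 0.39 = -3.082.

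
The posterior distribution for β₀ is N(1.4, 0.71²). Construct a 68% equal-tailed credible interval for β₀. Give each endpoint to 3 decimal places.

The posterior is symmetric, so the 68% equal-tailed interval is β₀ = 1.4 ± z·0.71 with z = 0.994.
Half-width: 0.994 × 0.71 = 0.706.
1.4 − 0.706 = 0.694; 1.4 + 0.706 = 2.106.

[0.694, 2.106]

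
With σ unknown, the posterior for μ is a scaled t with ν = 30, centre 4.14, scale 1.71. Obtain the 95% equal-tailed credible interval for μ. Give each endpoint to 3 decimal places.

The t_30 distribution is symmetric; the 95% interval is 4.14 ± t·1.71 with t_{0.975,30} = 2.042.
Half-width: 2.042 × 1.71 = 3.492.
4.14 − 3.492 = 0.648; 4.14 + 3.492 = 7.632.

[0.648, 7.632]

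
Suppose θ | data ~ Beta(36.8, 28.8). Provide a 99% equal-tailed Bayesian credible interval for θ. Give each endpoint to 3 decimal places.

[0.403, 0.712]

Posterior: Beta(36.8, 28.8).
Equal-tailed 99% interval: the 0.005 and 0.995 quantiles of Beta(36.8, 28.8).
Posterior mean ≈ 0.561, SD ≈ 0.061; a Normal approximation gives roughly [0.404, 0.718].
Exact: F⁻¹(0.005) = 0.403; F⁻¹(0.995) = 0.712.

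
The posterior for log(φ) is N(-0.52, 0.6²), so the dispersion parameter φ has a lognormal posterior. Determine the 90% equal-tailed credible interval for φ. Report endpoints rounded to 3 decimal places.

[0.222, 1.595]

On the log scale the 90% interval is -0.52 ± 1.645 × 0.6 = [-1.5069, 0.4669].
Exponentiate: [e^-1.5069, e^0.4669] = [0.222, 1.595].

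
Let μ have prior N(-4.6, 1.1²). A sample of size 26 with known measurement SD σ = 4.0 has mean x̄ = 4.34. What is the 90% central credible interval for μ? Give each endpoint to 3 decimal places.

Posterior precision = 1/1.1² + 26/4.0² = 0.8264 + 1.6250 = 2.4514, so posterior SD = 0.6387.
Posterior mean = (-4.6/1.1² + 26·4.34/4.0²) / 2.4514 = 1.3261.
Interval: 1.3261 ± 1.645 × 0.6387 → [0.276, 2.377].

[0.276, 2.377]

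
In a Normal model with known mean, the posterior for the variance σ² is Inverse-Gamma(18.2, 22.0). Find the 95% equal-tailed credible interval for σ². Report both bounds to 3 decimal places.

Inverse-Gamma(18.2, 22.0) quantiles: F⁻¹(0.025) and F⁻¹(0.975).
Equivalently, 1/σ² ~ Gamma(18.2, rate = 22.0); invert its 0.975 and 0.025 quantiles.
Posterior mean ≈ 1.279, SD ≈ 0.318; a Normal approximation gives roughly [0.656, 1.902].
Exact: lower = 0.801; upper = 2.033.

[0.801, 2.033]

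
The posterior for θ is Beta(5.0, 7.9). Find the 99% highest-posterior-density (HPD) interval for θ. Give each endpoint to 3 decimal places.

The posterior is unimodal and skewed, so the HPD interval has equal density at both endpoints and is the shortest 99% interval.
Solving f(0.095) = f(0.720) with F(0.720) − F(0.095) = 0.99 gives [0.095, 0.720].
For comparison, the equal-tailed interval is [0.104, 0.731]; the HPD is narrower and shifted toward the mode.

[0.095, 0.720]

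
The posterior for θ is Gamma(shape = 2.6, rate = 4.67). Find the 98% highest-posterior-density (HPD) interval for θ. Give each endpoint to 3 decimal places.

[0.021, 1.477]

The posterior is unimodal and skewed, so the HPD interval has equal density at both endpoints and is the shortest 98% interval.
Solving f(0.021) = f(1.477) with F(1.477) − F(0.021) = 0.98 gives [0.021, 1.477].
For comparison, the equal-tailed interval is [0.066, 1.653]; the HPD is narrower and shifted toward the mode.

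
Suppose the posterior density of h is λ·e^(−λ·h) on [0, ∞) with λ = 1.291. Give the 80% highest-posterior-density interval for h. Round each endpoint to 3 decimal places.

[0.000, 1.247]

The exponential density is strictly decreasing on [0, ∞), so the HPD interval is anchored at 0: [0, q] with P(h ≤ q) = 0.80.
q = −ln(1 − 0.80) / 1.291 = 1.6094 / 1.291 = 1.247.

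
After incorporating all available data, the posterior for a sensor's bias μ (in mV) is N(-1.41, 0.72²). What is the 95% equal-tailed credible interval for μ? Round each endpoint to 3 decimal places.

[-2.821, 0.001]

The posterior is symmetric, so the 95% equal-tailed interval is μ = -1.41 ± z·0.72 with z = 1.960.
Half-width: 1.960 × 0.72 = 1.411.
-1.41 − 1.411 = -2.821; -1.41 + 1.411 = 0.001.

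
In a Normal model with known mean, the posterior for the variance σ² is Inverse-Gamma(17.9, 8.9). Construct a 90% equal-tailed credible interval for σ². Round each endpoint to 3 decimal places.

[0.351, 0.770]

Inverse-Gamma(17.9, 8.9) quantiles: F⁻¹(0.05) and F⁻¹(0.95).
Equivalently, 1/σ² ~ Gamma(17.9, rate = 8.9); invert its 0.95 and 0.05 quantiles.
Posterior mean ≈ 0.527, SD ≈ 0.132; a Normal approximation gives roughly [0.309, 0.744].
Exact: lower = 0.351; upper = 0.770.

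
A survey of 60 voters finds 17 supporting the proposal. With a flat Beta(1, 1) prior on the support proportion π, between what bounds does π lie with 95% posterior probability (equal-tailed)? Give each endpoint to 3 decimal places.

[0.185, 0.408]

Posterior: Beta(1+17, 1+43) = Beta(18, 44).
Equal-tailed 95% interval: the 0.025 and 0.975 quantiles of Beta(18, 44).
Posterior mean ≈ 0.290, SD ≈ 0.057; a Normal approximation gives roughly [0.178, 0.402].
Exact: F⁻¹(0.025) = 0.185; F⁻¹(0.975) = 0.408.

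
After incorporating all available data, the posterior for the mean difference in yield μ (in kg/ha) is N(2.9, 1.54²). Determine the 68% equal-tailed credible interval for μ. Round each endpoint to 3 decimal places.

The posterior is symmetric, so the 68% equal-tailed interval is μ = 2.9 ± z·1.54 with z = 0.994.
Half-width: 0.994 × 1.54 = 1.531.
2.9 − 1.531 = 1.369; 2.9 + 1.531 = 4.431.

[1.369, 4.431]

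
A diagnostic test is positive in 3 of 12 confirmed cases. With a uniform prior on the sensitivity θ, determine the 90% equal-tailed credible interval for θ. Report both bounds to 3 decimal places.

Posterior: Beta(1+3, 1+9) = Beta(4, 10).
Equal-tailed 90% interval: the 0.05 and 0.95 quantiles of Beta(4, 10).
Posterior mean ≈ 0.286, SD ≈ 0.117; a Normal approximation gives roughly [0.094, 0.478].
Exact: F⁻¹(0.05) = 0.113; F⁻¹(0.95) = 0.495.

[0.113, 0.495]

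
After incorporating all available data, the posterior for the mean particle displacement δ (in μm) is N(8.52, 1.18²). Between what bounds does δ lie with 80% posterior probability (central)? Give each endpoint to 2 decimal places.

[7.01, 10.03]

The posterior is symmetric, so the 80% equal-tailed interval is δ = 8.52 ± z·1.18 with z = 1.282.
Half-width: 1.282 × 1.18 = 1.51.
8.52 − 1.51 = 7.01; 8.52 + 1.51 = 10.03.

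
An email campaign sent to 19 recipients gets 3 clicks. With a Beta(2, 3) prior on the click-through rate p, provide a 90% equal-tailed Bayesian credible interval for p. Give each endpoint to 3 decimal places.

Posterior: Beta(2+3, 3+16) = Beta(5, 19).
Equal-tailed 90% interval: the 0.05 and 0.95 quantiles of Beta(5, 19).
Posterior mean ≈ 0.208, SD ≈ 0.081; a Normal approximation gives roughly [0.075, 0.342].
Exact: F⁻¹(0.05) = 0.090; F⁻¹(0.95) = 0.355.

[0.090, 0.355]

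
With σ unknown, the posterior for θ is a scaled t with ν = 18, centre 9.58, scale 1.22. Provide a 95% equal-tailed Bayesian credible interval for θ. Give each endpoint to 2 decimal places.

The t_18 distribution is symmetric; the 95% interval is 9.58 ± t·1.22 with t_{0.975,18} = 2.101.
Half-width: 2.101 × 1.22 = 2.56.
9.58 − 2.56 = 7.02; 9.58 + 2.56 = 12.14.

[7.02, 12.14]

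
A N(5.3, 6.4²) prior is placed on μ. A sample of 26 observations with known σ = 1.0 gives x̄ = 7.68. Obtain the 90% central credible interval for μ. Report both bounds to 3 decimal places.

Posterior precision = 1/6.4² + 26/1.0² = 0.0244 + 26.0000 = 26.0244, so posterior SD = 0.1960.
Posterior mean = (5.3/6.4² + 26·7.68/1.0²) / 26.0244 = 7.6778.
Interval: 7.6778 ± 1.645 × 0.1960 → [7.355, 8.000].

[7.355, 8.000]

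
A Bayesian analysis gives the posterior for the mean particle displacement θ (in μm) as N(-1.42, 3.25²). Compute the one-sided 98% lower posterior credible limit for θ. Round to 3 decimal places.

Need L with P(θ ≥ L) = 0.98: L = -1.42 − z_{0.02}·3.25.
z = 2.054; L = -1.42 − 2.054 × 3.25 = -8.095.

-8.095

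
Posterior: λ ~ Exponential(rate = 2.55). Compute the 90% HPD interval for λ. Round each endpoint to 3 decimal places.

[0.000, 0.903]

The exponential density is strictly decreasing on [0, ∞), so the HPD interval is anchored at 0: [0, q] with P(λ ≤ q) = 0.90.
q = −ln(1 − 0.90) / 2.55 = 2.3026 / 2.55 = 0.903.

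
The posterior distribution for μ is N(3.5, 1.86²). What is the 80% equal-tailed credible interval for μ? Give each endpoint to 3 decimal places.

The posterior is symmetric, so the 80% equal-tailed interval is μ = 3.5 ± z·1.86 with z = 1.282.
Half-width: 1.282 × 1.86 = 2.384.
3.5 − 2.384 = 1.116; 3.5 + 2.384 = 5.884.

[1.116, 5.884]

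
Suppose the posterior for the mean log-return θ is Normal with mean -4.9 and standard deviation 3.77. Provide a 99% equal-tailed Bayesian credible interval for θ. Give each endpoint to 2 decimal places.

[-14.61, 4.81]

The posterior is symmetric, so the 99% equal-tailed interval is θ = -4.9 ± z·3.77 with z = 2.576.
Half-width: 2.576 × 3.77 = 9.71.
-4.9 − 9.71 = -14.61; -4.9 + 9.71 = 4.81.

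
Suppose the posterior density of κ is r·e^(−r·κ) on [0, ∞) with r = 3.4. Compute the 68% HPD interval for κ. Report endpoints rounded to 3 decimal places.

[0.000, 0.335]

The exponential density is strictly decreasing on [0, ∞), so the HPD interval is anchored at 0: [0, q] with P(κ ≤ q) = 0.68.
q = −ln(1 − 0.68) / 3.4 = 1.1394 / 3.4 = 0.335.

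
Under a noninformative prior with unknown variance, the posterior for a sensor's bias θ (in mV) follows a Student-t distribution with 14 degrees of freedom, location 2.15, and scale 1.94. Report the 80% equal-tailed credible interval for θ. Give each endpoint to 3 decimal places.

[-0.459, 4.759]

The t_14 distribution is symmetric; the 80% interval is 2.15 ± t·1.94 with t_{0.9,14} = 1.345.
Half-width: 1.345 × 1.94 = 2.609.
2.15 − 2.609 = -0.459; 2.15 + 2.609 = 4.759.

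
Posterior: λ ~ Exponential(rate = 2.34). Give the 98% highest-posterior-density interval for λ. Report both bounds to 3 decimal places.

[0.000, 1.672]

The exponential density is strictly decreasing on [0, ∞), so the HPD interval is anchored at 0: [0, q] with P(λ ≤ q) = 0.98.
q = −ln(1 − 0.98) / 2.34 = 3.9120 / 2.34 = 1.672.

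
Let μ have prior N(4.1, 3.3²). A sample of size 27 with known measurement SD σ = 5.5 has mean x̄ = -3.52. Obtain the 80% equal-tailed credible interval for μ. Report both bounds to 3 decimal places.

[-4.101, -1.518]

Posterior precision = 1/3.3² + 27/5.5² = 0.0918 + 0.8926 = 0.9844, so posterior SD = 1.0079.
Posterior mean = (4.1/3.3² + 27·-3.52/5.5²) / 0.9844 = -2.8092.
Interval: -2.8092 ± 1.282 × 1.0079 → [-4.101, -1.518].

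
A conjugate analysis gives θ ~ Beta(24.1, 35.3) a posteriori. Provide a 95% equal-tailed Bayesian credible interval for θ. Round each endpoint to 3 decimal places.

Posterior: Beta(24.1, 35.3).
Equal-tailed 95% interval: the 0.025 and 0.975 quantiles of Beta(24.1, 35.3).
Posterior mean ≈ 0.406, SD ≈ 0.063; a Normal approximation gives roughly [0.282, 0.530].
Exact: F⁻¹(0.025) = 0.285; F⁻¹(0.975) = 0.532.

[0.285, 0.532]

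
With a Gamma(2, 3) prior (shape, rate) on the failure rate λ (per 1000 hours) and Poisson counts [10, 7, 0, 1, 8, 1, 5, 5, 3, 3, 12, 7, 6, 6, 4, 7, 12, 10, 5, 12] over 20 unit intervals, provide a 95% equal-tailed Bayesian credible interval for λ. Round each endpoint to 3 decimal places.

[4.564, 6.475]

Posterior: Gamma(2+124, 3+20) = Gamma(126, 23) (shape, rate).
Equal-tailed 95% interval: Gamma(126, 23) quantiles at 0.025 and 0.975.
Posterior mean ≈ 5.478, SD ≈ 0.488; a Normal approximation gives roughly [4.522, 6.435].
Exact: lower = 4.564; upper = 6.475.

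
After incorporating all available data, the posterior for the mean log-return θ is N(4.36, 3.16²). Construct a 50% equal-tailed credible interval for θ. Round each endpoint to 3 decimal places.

[2.229, 6.491]

The posterior is symmetric, so the 50% equal-tailed interval is θ = 4.36 ± z·3.16 with z = 0.674.
Half-width: 0.674 × 3.16 = 2.131.
4.36 − 2.131 = 2.229; 4.36 + 2.131 = 6.491.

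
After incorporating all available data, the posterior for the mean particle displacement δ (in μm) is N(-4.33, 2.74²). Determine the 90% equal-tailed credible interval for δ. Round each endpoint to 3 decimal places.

[-8.837, 0.177]

The posterior is symmetric, so the 90% equal-tailed interval is δ = -4.33 ± z·2.74 with z = 1.645.
Half-width: 1.645 × 2.74 = 4.507.
-4.33 − 4.507 = -8.837; -4.33 + 4.507 = 0.177.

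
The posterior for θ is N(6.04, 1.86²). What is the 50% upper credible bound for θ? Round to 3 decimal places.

6.040

Need U with P(θ ≤ U) = 0.50: U = 6.04 + z_{0.5}·1.86.
z = 0.000; U = 6.04 + 0.000 × 1.86 = 6.040.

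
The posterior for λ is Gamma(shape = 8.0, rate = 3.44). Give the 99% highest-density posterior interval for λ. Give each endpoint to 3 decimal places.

[0.627, 4.744]

The posterior is unimodal and skewed, so the HPD interval has equal density at both endpoints and is the shortest 99% interval.
Solving f(0.627) = f(4.744) with F(4.744) − F(0.627) = 0.99 gives [0.627, 4.744].
For comparison, the equal-tailed interval is [0.747, 4.981]; the HPD is narrower and shifted toward the mode.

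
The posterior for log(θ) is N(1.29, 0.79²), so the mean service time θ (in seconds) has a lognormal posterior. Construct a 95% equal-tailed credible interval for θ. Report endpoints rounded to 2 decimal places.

[0.77, 17.09]

On the log scale the 95% interval is 1.29 ± 1.960 × 0.79 = [-0.2584, 2.8384].
Exponentiate: [e^-0.2584, e^2.8384] = [0.77, 17.09].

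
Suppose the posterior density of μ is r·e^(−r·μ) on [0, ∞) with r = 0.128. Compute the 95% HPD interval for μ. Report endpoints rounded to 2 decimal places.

The exponential density is strictly decreasing on [0, ∞), so the HPD interval is anchored at 0: [0, q] with P(μ ≤ q) = 0.95.
q = −ln(1 − 0.95) / 0.128 = 2.9957 / 0.128 = 23.40.

[0.00, 23.40]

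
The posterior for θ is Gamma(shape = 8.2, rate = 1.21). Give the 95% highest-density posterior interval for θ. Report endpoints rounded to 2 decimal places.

The posterior is unimodal and skewed, so the HPD interval has equal density at both endpoints and is the shortest 95% interval.
Solving f(2.56) = f(11.49) with F(11.49) − F(2.56) = 0.95 gives [2.56, 11.49].
For comparison, the equal-tailed interval is [2.96, 12.14]; the HPD is narrower and shifted toward the mode.

[2.56, 11.49]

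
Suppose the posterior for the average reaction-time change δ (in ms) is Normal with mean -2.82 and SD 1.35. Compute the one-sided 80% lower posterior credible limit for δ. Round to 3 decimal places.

Need L with P(δ ≥ L) = 0.80: L = -2.82 − z_{0.2}·1.35.
z = 0.842; L = -2.82 − 0.842 × 1.35 = -3.956.

-3.956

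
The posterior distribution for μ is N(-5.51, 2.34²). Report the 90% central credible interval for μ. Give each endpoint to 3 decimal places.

The posterior is symmetric, so the 90% equal-tailed interval is μ = -5.51 ± z·2.34 with z = 1.645.
Half-width: 1.645 × 2.34 = 3.849.
-5.51 − 3.849 = -9.359; -5.51 + 3.849 = -1.661.

[-9.359, -1.661]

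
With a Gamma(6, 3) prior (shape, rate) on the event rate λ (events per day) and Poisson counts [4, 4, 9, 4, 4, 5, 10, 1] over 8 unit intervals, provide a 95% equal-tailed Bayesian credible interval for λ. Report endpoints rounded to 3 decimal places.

[3.139, 5.578]

Posterior: Gamma(6+41, 3+8) = Gamma(47, 11) (shape, rate).
Equal-tailed 95% interval: Gamma(47, 11) quantiles at 0.025 and 0.975.
Posterior mean ≈ 4.273, SD ≈ 0.623; a Normal approximation gives roughly [3.051, 5.494].
Exact: lower = 3.139; upper = 5.578.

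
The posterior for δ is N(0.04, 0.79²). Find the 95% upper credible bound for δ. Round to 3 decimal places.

Need U with P(δ ≤ U) = 0.95: U = 0.04 + z_{0.05}·0.79.
z = 1.645; U = 0.04 + 1.645 × 0.79 = 1.339.

1.339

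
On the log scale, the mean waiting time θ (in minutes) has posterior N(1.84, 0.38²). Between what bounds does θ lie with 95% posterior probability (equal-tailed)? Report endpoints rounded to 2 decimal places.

On the log scale the 95% interval is 1.84 ± 1.960 × 0.38 = [1.0952, 2.5848].
Exponentiate: [e^1.0952, e^2.5848] = [2.99, 13.26].

[2.99, 13.26]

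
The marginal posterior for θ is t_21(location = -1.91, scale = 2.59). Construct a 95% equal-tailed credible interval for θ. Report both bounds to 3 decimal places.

The t_21 distribution is symmetric; the 95% interval is -1.91 ± t·2.59 with t_{0.975,21} = 2.080.
Half-width: 2.080 × 2.59 = 5.386.
-1.91 − 5.386 = -7.296; -1.91 + 5.386 = 3.476.

[-7.296, 3.476]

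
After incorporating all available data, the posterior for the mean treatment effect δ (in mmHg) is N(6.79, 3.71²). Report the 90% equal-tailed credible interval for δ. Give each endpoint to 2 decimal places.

[0.69, 12.89]

The posterior is symmetric, so the 90% equal-tailed interval is δ = 6.79 ± z·3.71 with z = 1.645.
Half-width: 1.645 × 3.71 = 6.10.
6.79 − 6.10 = 0.69; 6.79 + 6.10 = 12.89.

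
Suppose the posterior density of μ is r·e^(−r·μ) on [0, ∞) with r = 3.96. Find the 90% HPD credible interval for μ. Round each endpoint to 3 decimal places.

[0.000, 0.581]

The exponential density is strictly decreasing on [0, ∞), so the HPD interval is anchored at 0: [0, q] with P(μ ≤ q) = 0.90.
q = −ln(1 − 0.90) / 3.96 = 2.3026 / 3.96 = 0.581.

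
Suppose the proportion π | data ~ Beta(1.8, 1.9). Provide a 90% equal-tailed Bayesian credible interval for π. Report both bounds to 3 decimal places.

Posterior: Beta(1.8, 1.9).
Equal-tailed 90% interval: the 0.05 and 0.95 quantiles of Beta(1.8, 1.9).
Posterior mean ≈ 0.486, SD ≈ 0.231; a Normal approximation gives roughly [0.107, 0.866].
Exact: F⁻¹(0.05) = 0.116; F⁻¹(0.95) = 0.866.

[0.116, 0.866]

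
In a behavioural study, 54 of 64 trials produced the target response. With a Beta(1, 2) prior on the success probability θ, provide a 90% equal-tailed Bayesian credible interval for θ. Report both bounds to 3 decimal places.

[0.739, 0.892]

Posterior: Beta(1+54, 2+10) = Beta(55, 12).
Equal-tailed 90% interval: the 0.05 and 0.95 quantiles of Beta(55, 12).
Posterior mean ≈ 0.821, SD ≈ 0.046; a Normal approximation gives roughly [0.744, 0.897].
Exact: F⁻¹(0.05) = 0.739; F⁻¹(0.95) = 0.892.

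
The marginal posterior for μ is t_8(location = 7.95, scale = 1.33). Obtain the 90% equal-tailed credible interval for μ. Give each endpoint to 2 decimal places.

The t_8 distribution is symmetric; the 90% interval is 7.95 ± t·1.33 with t_{0.95,8} = 1.860.
Half-width: 1.860 × 1.33 = 2.47.
7.95 − 2.47 = 5.48; 7.95 + 2.47 = 10.42.

[5.48, 10.42]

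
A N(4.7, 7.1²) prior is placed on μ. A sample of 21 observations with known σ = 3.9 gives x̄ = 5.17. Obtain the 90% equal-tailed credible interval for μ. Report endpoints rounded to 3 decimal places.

[3.773, 6.553]

Posterior precision = 1/7.1² + 21/3.9² = 0.0198 + 1.3807 = 1.4005, so posterior SD = 0.8450.
Posterior mean = (4.7/7.1² + 21·5.17/3.9²) / 1.4005 = 5.1633.
Interval: 5.1633 ± 1.645 × 0.8450 → [3.773, 6.553].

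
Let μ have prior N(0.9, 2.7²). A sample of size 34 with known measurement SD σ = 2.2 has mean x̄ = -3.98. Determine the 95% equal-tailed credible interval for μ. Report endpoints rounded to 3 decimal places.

Posterior precision = 1/2.7² + 34/2.2² = 0.1372 + 7.0248 = 7.1620, so posterior SD = 0.3737.
Posterior mean = (0.9/2.7² + 34·-3.98/2.2²) / 7.1620 = -3.8865.
Interval: -3.8865 ± 1.960 × 0.3737 → [-4.619, -3.154].

[-4.619, -3.154]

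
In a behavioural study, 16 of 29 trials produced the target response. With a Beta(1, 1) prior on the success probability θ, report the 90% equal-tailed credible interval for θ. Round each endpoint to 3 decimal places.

[0.402, 0.692]

Posterior: Beta(1+16, 1+13) = Beta(17, 14).
Equal-tailed 90% interval: the 0.05 and 0.95 quantiles of Beta(17, 14).
Posterior mean ≈ 0.548, SD ≈ 0.088; a Normal approximation gives roughly [0.404, 0.693].
Exact: F⁻¹(0.05) = 0.402; F⁻¹(0.95) = 0.692.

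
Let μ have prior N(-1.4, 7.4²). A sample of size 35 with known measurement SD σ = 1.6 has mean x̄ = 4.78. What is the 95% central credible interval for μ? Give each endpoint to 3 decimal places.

Posterior precision = 1/7.4² + 35/1.6² = 0.0183 + 13.6719 = 13.6901, so posterior SD = 0.2703.
Posterior mean = (-1.4/7.4² + 35·4.78/1.6²) / 13.6901 = 4.7718.
Interval: 4.7718 ± 1.960 × 0.2703 → [4.242, 5.301].

[4.242, 5.301]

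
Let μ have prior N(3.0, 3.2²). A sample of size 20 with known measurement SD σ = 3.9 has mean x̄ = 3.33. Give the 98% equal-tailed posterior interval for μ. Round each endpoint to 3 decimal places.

[1.350, 5.265]

Posterior precision = 1/3.2² + 20/3.9² = 0.0977 + 1.3149 = 1.4126, so posterior SD = 0.8414.
Posterior mean = (3.0/3.2² + 20·3.33/3.9²) / 1.4126 = 3.3072.
Interval: 3.3072 ± 2.326 × 0.8414 → [1.350, 5.265].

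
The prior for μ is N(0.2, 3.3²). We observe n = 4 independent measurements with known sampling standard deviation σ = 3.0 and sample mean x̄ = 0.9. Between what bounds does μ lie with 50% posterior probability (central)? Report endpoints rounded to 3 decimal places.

Posterior precision = 1/3.3² + 4/3.0² = 0.0918 + 0.4444 = 0.5363, so posterior SD = 1.3655.
Posterior mean = (0.2/3.3² + 4·0.9/3.0²) / 0.5363 = 0.7801.
Interval: 0.7801 ± 0.674 × 1.3655 → [-0.141, 1.701].

[-0.141, 1.701]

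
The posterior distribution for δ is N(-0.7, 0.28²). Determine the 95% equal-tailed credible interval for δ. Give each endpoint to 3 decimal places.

The posterior is symmetric, so the 95% equal-tailed interval is δ = -0.7 ± z·0.28 with z = 1.960.
Half-width: 1.960 × 0.28 = 0.549.
-0.7 − 0.549 = -1.249; -0.7 + 0.549 = -0.151.

[-1.249, -0.151]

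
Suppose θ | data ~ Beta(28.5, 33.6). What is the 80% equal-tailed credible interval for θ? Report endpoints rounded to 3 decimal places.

[0.378, 0.540]

Posterior: Beta(28.5, 33.6).
Equal-tailed 80% interval: the 0.1 and 0.9 quantiles of Beta(28.5, 33.6).
Posterior mean ≈ 0.459, SD ≈ 0.063; a Normal approximation gives roughly [0.379, 0.539].
Exact: F⁻¹(0.1) = 0.378; F⁻¹(0.9) = 0.540.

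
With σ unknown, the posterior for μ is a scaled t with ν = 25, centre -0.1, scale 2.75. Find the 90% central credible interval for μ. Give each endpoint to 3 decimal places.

The t_25 distribution is symmetric; the 90% interval is -0.1 ± t·2.75 with t_{0.95,25} = 1.708.
Half-width: 1.708 × 2.75 = 4.697.
-0.1 − 4.697 = -4.797; -0.1 + 4.697 = 4.597.

[-4.797, 4.597]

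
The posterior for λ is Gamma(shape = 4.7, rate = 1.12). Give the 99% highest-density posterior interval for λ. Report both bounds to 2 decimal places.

[0.57, 10.08]

The posterior is unimodal and skewed, so the HPD interval has equal density at both endpoints and is the shortest 99% interval.
Solving f(0.57) = f(10.08) with F(10.08) − F(0.57) = 0.99 gives [0.57, 10.08].
For comparison, the equal-tailed interval is [0.85, 10.82]; the HPD is narrower and shifted toward the mode.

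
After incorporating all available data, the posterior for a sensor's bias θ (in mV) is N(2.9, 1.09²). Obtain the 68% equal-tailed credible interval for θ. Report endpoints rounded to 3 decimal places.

[1.816, 3.984]

The posterior is symmetric, so the 68% equal-tailed interval is θ = 2.9 ± z·1.09 with z = 0.994.
Half-width: 0.994 × 1.09 = 1.084.
2.9 − 1.084 = 1.816; 2.9 + 1.084 = 3.984.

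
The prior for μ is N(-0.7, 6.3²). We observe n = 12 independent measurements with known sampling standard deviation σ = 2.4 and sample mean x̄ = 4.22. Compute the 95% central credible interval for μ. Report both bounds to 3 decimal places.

Posterior precision = 1/6.3² + 12/2.4² = 0.0252 + 2.0833 = 2.1085, so posterior SD = 0.6887.
Posterior mean = (-0.7/6.3² + 12·4.22/2.4²) / 2.1085 = 4.1612.
Interval: 4.1612 ± 1.960 × 0.6887 → [2.811, 5.511].

[2.811, 5.511]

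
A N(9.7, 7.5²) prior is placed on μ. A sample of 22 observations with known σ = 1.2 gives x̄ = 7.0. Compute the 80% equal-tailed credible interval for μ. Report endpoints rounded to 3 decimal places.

[6.675, 7.331]

Posterior precision = 1/7.5² + 22/1.2² = 0.0178 + 15.2778 = 15.2956, so posterior SD = 0.2557.
Posterior mean = (9.7/7.5² + 22·7.0/1.2²) / 15.2956 = 7.0031.
Interval: 7.0031 ± 1.282 × 0.2557 → [6.675, 7.331].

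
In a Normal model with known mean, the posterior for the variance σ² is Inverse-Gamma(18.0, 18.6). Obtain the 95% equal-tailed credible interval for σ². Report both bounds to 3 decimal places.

Inverse-Gamma(18.0, 18.6) quantiles: F⁻¹(0.025) and F⁻¹(0.975).
Equivalently, 1/σ² ~ Gamma(18.0, rate = 18.6); invert its 0.975 and 0.025 quantiles.
Posterior mean ≈ 1.094, SD ≈ 0.274; a Normal approximation gives roughly [0.558, 1.630].
Exact: lower = 0.683; upper = 1.744.

[0.683, 1.744]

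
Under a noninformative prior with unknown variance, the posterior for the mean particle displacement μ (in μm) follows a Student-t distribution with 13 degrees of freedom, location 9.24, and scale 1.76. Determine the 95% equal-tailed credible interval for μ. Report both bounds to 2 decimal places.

The t_13 distribution is symmetric; the 95% interval is 9.24 ± t·1.76 with t_{0.975,13} = 2.160.
Half-width: 2.160 × 1.76 = 3.80.
9.24 − 3.80 = 5.44; 9.24 + 3.80 = 13.04.

[5.44, 13.04]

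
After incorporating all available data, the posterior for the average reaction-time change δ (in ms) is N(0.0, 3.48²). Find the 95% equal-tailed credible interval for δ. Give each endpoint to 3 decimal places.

The posterior is symmetric, so the 95% equal-tailed interval is δ = 0.0 ± z·3.48 with z = 1.960.
Half-width: 1.960 × 3.48 = 6.821.
0.0 − 6.821 = -6.821; 0.0 + 6.821 = 6.821.

[-6.821, 6.821]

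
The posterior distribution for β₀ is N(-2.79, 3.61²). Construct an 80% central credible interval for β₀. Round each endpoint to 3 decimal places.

The posterior is symmetric, so the 80% equal-tailed interval is β₀ = -2.79 ± z·3.61 with z = 1.282.
Half-width: 1.282 × 3.61 = 4.626.
-2.79 − 4.626 = -7.416; -2.79 + 4.626 = 1.836.

[-7.416, 1.836]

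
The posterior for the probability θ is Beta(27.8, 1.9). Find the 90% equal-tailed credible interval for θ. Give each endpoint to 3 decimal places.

[0.850, 0.989]

Posterior: Beta(27.8, 1.9).
Equal-tailed 90% interval: the 0.05 and 0.95 quantiles of Beta(27.8, 1.9).
Posterior mean ≈ 0.936, SD ≈ 0.044; a Normal approximation gives roughly [0.863, 1.009].
Exact: F⁻¹(0.05) = 0.850; F⁻¹(0.95) = 0.989.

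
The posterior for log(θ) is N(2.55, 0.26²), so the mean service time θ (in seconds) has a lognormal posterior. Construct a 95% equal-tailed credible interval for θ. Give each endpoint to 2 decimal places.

[7.69, 21.32]

On the log scale the 95% interval is 2.55 ± 1.960 × 0.26 = [2.0404, 3.0596].
Exponentiate: [e^2.0404, e^3.0596] = [7.69, 21.32].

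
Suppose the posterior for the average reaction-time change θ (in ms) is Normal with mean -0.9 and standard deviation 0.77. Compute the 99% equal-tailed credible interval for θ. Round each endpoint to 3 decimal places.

The posterior is symmetric, so the 99% equal-tailed interval is θ = -0.9 ± z·0.77 with z = 2.576.
Half-width: 2.576 × 0.77 = 1.983.
-0.9 − 1.983 = -2.883; -0.9 + 1.983 = 1.083.

[-2.883, 1.083]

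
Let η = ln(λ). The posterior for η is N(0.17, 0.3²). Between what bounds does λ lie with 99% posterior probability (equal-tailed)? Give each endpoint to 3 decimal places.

On the log scale the 99% interval is 0.17 ± 2.576 × 0.3 = [-0.6027, 0.9427].
Exponentiate: [e^-0.6027, e^0.9427] = [0.547, 2.567].

[0.547, 2.567]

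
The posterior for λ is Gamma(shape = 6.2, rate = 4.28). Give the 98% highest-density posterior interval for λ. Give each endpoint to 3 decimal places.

[0.348, 2.941]

The posterior is unimodal and skewed, so the HPD interval has equal density at both endpoints and is the shortest 98% interval.
Solving f(0.348) = f(2.941) with F(2.941) − F(0.348) = 0.98 gives [0.348, 2.941].
For comparison, the equal-tailed interval is [0.442, 3.132]; the HPD is narrower and shifted toward the mode.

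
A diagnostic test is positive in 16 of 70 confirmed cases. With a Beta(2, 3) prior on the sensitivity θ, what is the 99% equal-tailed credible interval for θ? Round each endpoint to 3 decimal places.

Posterior: Beta(2+16, 3+54) = Beta(18, 57).
Equal-tailed 99% interval: the 0.005 and 0.995 quantiles of Beta(18, 57).
Posterior mean ≈ 0.240, SD ≈ 0.049; a Normal approximation gives roughly [0.114, 0.366].
Exact: F⁻¹(0.005) = 0.128; F⁻¹(0.995) = 0.377.

[0.128, 0.377]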